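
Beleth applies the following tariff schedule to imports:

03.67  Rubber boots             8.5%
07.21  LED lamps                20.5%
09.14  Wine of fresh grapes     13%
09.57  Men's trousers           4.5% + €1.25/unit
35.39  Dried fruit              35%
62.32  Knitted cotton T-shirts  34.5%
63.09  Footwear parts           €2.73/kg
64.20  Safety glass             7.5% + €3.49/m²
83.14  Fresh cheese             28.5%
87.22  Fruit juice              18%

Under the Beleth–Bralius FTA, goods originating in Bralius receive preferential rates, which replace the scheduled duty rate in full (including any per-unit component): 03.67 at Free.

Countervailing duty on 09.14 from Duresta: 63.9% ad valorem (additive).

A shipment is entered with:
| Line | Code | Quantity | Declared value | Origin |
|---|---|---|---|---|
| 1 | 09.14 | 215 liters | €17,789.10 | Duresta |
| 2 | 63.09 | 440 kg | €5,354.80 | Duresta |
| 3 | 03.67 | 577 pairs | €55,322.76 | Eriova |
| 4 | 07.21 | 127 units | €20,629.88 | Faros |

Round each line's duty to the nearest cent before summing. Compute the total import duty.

Line 1 (09.14, Duresta, 215 liters, €17,789.10):
Base rate for 09.14 is 13%.
Additional duty on 09.14 from Duresta: +63.9%. Applied ad valorem rate: 13% + 63.9% = 76.9%.
Duty = €17,789.10 × 76.9% = €13,679.82.
Line 2 (63.09, Duresta, 440 kg, €5,354.80):
Base rate for 63.09 is €2.73/kg.
Duty = 440 × €2.73 = €1,201.20.
Line 3 (03.67, Eriova, 577 pairs, €55,322.76):
Base rate for 03.67 is 8.5%.
03.67 has an FTA preferential rate, but origin Eriova is not Bralius; base rate stands.
Duty = €55,322.76 × 8.5% = €4,702.43.
Line 4 (07.21, Faros, 127 units, €20,629.88):
Base rate for 07.21 is 20.5%.
Duty = €20,629.88 × 20.5% = €4,229.13.
Total = €13,679.82 + €1,201.20 + €4,702.43 + €4,229.13 = €23,812.58.

€23,812.58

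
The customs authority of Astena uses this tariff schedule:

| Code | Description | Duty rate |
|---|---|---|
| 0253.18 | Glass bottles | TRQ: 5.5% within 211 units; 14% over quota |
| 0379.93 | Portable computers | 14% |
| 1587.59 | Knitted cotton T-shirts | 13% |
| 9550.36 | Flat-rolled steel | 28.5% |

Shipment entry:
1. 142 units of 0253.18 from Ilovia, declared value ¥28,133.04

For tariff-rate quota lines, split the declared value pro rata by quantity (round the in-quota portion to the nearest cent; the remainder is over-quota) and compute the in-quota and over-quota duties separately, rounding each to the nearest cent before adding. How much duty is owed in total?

Line 1 (0253.18, Ilovia, 142 units, ¥28,133.04):
Code 0253.18 is under a tariff-rate quota (threshold 211 units). Quantity 142 units is within the quota, so the in-quota rate 5.5% applies to the full value.
Duty = ¥28,133.04 × 5.5% = ¥1,547.32.

¥1,547.32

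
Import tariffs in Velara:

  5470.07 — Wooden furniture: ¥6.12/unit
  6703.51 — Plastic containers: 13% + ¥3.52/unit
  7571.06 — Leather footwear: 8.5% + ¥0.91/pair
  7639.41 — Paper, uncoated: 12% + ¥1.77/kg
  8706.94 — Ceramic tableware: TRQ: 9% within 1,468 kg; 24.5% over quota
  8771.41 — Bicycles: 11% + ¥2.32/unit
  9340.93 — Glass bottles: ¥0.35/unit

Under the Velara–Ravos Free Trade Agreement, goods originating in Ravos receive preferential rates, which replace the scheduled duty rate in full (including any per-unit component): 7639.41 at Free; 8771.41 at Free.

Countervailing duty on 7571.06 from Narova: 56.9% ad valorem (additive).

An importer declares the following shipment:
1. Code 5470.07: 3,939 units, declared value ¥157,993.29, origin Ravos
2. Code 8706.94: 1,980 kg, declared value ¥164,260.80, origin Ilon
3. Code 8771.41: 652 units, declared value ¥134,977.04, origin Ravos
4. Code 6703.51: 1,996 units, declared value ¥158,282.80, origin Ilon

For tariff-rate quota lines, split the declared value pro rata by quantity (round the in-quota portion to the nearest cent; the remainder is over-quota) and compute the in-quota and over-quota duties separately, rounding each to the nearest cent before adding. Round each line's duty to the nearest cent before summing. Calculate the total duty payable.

Line 1 (5470.07, Ravos, 3,939 units, ¥157,993.29):
Base rate for 5470.07 is ¥6.12/unit.
Origin Ravos is the FTA partner but 5470.07 is not on the preference list; base rate stands.
Duty = 3,939 × ¥6.12 = ¥24,106.68.
Line 2 (8706.94, Ilon, 1,980 kg, ¥164,260.80):
Code 8706.94 is under a tariff-rate quota (threshold 1,468 kg). In-quota: 1,468 kg at 9%; over-quota: 512 kg at 24.5%.
Pro-rata value split: in-quota = ¥164,260.80 × 1,468/1,980 = ¥121,785.28; over-quota = ¥164,260.80 − ¥121,785.28 = ¥42,475.52.
In-quota duty = ¥121,785.28 × 9% = ¥10,960.68. Over-quota duty = ¥42,475.52 × 24.5% = ¥10,406.50.
Line duty = ¥10,960.68 + ¥10,406.50 = ¥21,367.18.
Line 3 (8771.41, Ravos, 652 units, ¥134,977.04):
Base rate for 8771.41 is 11% + ¥2.32/unit.
Origin Ravos qualifies under the Velara–Ravos agreement and 8771.41 is covered: preferential rate Free applies instead.
Duty = ¥134,977.04 × 0% = ¥0.00.
Line 4 (6703.51, Ilon, 1,996 units, ¥158,282.80):
Base rate for 6703.51 is 13% + ¥3.52/unit.
Duty = ¥158,282.80 × 13% + 1,996 × ¥3.52 = ¥27,602.68.
Total = ¥24,106.68 + ¥21,367.18 + ¥0.00 + ¥27,602.68 = ¥73,076.54.

¥73,076.54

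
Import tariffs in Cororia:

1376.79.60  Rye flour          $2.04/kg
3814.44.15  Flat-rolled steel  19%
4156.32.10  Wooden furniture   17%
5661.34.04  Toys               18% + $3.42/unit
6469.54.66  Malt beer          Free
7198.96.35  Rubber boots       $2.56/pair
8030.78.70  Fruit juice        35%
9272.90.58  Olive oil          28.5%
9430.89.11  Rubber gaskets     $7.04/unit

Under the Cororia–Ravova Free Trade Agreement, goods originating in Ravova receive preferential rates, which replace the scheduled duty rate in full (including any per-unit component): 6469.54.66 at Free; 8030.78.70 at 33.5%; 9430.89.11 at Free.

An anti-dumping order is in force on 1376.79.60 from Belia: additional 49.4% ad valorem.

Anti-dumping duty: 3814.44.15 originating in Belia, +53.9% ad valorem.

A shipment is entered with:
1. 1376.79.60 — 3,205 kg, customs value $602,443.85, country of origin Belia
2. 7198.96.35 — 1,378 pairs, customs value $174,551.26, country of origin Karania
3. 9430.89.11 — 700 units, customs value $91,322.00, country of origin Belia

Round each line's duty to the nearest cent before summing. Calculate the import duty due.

Line 1 (1376.79.60, Belia, 3,205 kg, $602,443.85):
Base rate for 1376.79.60 is $2.04/kg.
Additional duty on 1376.79.60 from Belia: +49.4% ad valorem. Applied ad valorem rate = 49.4%.
Duty = $602,443.85 × 49.4% + 3,205 × $2.04 = $304,145.46.
Line 2 (7198.96.35, Karania, 1,378 pairs, $174,551.26):
Base rate for 7198.96.35 is $2.56/pair.
Duty = 1,378 × $2.56 = $3,527.68.
Line 3 (9430.89.11, Belia, 700 units, $91,322.00):
Base rate for 9430.89.11 is $7.04/unit.
9430.89.11 has an FTA preferential rate, but origin Belia is not Ravova; base rate stands.
Duty = 700 × $7.04 = $4,928.00.
Total = $304,145.46 + $3,527.68 + $4,928.00 = $312,601.14.

$312,601.14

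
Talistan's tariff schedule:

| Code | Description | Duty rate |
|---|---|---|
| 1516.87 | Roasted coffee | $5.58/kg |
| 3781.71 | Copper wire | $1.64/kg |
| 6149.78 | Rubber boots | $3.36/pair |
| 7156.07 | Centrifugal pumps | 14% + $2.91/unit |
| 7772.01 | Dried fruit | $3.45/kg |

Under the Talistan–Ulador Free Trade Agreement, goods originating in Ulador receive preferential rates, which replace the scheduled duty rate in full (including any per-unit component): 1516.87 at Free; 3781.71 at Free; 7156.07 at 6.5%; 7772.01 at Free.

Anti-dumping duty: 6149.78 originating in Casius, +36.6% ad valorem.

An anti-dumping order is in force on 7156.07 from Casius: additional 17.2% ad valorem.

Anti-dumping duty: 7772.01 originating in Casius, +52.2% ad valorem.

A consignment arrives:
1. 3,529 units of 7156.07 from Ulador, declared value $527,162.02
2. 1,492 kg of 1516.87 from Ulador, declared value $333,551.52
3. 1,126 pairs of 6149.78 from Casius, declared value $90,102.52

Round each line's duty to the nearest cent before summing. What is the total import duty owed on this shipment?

Line 1 (7156.07, Ulador, 3,529 units, $527,162.02):
Base rate for 7156.07 is 14% + $2.91/unit.
Origin Ulador qualifies under the Talistan–Ulador agreement and 7156.07 is covered: preferential rate 6.5% applies instead.
The additional-duty order on 7156.07 targets Casius, not Ulador; it does not apply.
Duty = $527,162.02 × 6.5% = $34,265.53.
Line 2 (1516.87, Ulador, 1,492 kg, $333,551.52):
Base rate for 1516.87 is $5.58/kg.
Origin Ulador qualifies under the Talistan–Ulador agreement and 1516.87 is covered: preferential rate Free applies instead.
Duty = $333,551.52 × 0% = $0.00.
Line 3 (6149.78, Casius, 1,126 pairs, $90,102.52):
Base rate for 6149.78 is $3.36/pair.
Additional duty on 6149.78 from Casius: +36.6% ad valorem. Applied ad valorem rate = 36.6%.
Duty = $90,102.52 × 36.6% + 1,126 × $3.36 = $36,760.88.
Total = $34,265.53 + $0.00 + $36,760.88 = $71,026.41.

$71,026.41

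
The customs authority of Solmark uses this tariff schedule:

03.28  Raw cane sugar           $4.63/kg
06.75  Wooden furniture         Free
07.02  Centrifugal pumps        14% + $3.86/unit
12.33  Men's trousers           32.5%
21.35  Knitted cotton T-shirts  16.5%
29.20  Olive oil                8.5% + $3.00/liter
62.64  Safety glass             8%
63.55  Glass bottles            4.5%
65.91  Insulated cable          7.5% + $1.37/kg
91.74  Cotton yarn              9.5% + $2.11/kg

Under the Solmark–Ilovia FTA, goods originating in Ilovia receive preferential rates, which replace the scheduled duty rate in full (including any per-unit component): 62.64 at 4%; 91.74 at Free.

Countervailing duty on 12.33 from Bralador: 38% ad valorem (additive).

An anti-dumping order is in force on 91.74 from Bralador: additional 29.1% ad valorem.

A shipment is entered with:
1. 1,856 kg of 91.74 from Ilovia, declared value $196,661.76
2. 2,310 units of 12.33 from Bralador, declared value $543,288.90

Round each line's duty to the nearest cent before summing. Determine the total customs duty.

$383,018.67

Line 1 (91.74, Ilovia, 1,856 kg, $196,661.76):
Base rate for 91.74 is 9.5% + $2.11/kg.
Origin Ilovia qualifies under the Solmark–Ilovia agreement and 91.74 is covered: preferential rate Free applies instead.
The additional-duty order on 91.74 targets Bralador, not Ilovia; it does not apply.
Duty = $196,661.76 × 0% = $0.00.
Line 2 (12.33, Bralador, 2,310 units, $543,288.90):
Base rate for 12.33 is 32.5%.
Additional duty on 12.33 from Bralador: +38%. Applied ad valorem rate: 32.5% + 38% = 70.5%.
Duty = $543,288.90 × 70.5% = $383,018.67.
Total = $0.00 + $383,018.67 = $383,018.67.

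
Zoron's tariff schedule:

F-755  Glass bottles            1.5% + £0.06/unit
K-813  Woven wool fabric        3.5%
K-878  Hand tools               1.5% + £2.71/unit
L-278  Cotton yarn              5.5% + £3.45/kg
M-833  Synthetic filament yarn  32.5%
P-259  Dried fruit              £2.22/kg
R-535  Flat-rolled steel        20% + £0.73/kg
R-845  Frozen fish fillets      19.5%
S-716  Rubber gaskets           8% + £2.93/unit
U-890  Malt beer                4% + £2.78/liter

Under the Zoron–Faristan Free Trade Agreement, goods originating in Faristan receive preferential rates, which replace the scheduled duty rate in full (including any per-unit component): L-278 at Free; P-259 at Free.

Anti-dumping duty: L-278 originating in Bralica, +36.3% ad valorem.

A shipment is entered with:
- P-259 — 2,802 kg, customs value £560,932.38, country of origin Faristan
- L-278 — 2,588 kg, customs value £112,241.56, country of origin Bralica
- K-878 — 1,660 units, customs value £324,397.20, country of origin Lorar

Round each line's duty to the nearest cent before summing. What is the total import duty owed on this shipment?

Line 1 (P-259, Faristan, 2,802 kg, £560,932.38):
Base rate for P-259 is £2.22/kg.
Origin Faristan qualifies under the Zoron–Faristan agreement and P-259 is covered: preferential rate Free applies instead.
Duty = £560,932.38 × 0% = £0.00.
Line 2 (L-278, Bralica, 2,588 kg, £112,241.56):
Base rate for L-278 is 5.5% + £3.45/kg.
L-278 has an FTA preferential rate, but origin Bralica is not Faristan; base rate stands.
Additional duty on L-278 from Bralica: +36.3%. Applied ad valorem rate: 5.5% + 36.3% = 41.8%.
Duty = £112,241.56 × 41.8% + 2,588 × £3.45 = £55,845.57.
Line 3 (K-878, Lorar, 1,660 units, £324,397.20):
Base rate for K-878 is 1.5% + £2.71/unit.
Duty = £324,397.20 × 1.5% + 1,660 × £2.71 = £9,364.56.
Total = £0.00 + £55,845.57 + £9,364.56 = £65,210.13.

£65,210.13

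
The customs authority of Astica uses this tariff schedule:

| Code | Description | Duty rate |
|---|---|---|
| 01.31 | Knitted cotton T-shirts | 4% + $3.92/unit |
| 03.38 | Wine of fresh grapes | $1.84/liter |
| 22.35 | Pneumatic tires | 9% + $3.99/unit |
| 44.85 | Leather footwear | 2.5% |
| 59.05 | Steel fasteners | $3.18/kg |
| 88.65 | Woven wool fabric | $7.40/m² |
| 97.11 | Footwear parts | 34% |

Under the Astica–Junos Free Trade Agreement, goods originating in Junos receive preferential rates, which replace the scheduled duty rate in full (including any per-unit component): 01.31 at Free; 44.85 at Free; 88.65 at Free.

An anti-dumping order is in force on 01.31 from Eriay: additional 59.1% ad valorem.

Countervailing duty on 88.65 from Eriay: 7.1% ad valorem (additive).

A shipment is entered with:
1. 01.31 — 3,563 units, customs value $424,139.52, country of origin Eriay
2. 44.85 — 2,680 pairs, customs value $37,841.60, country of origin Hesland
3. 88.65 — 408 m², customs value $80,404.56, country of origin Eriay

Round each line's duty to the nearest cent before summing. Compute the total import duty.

Line 1 (01.31, Eriay, 3,563 units, $424,139.52):
Base rate for 01.31 is 4% + $3.92/unit.
01.31 has an FTA preferential rate, but origin Eriay is not Junos; base rate stands.
Additional duty on 01.31 from Eriay: +59.1%. Applied ad valorem rate: 4% + 59.1% = 63.1%.
Duty = $424,139.52 × 63.1% + 3,563 × $3.92 = $281,599.00.
Line 2 (44.85, Hesland, 2,680 pairs, $37,841.60):
Base rate for 44.85 is 2.5%.
44.85 has an FTA preferential rate, but origin Hesland is not Junos; base rate stands.
Duty = $37,841.60 × 2.5% = $946.04.
Line 3 (88.65, Eriay, 408 m², $80,404.56):
Base rate for 88.65 is $7.40/m².
88.65 has an FTA preferential rate, but origin Eriay is not Junos; base rate stands.
Additional duty on 88.65 from Eriay: +7.1% ad valorem. Applied ad valorem rate = 7.1%.
Duty = $80,404.56 × 7.1% + 408 × $7.40 = $8,727.92.
Total = $281,599.00 + $946.04 + $8,727.92 = $291,272.96.

$291,272.96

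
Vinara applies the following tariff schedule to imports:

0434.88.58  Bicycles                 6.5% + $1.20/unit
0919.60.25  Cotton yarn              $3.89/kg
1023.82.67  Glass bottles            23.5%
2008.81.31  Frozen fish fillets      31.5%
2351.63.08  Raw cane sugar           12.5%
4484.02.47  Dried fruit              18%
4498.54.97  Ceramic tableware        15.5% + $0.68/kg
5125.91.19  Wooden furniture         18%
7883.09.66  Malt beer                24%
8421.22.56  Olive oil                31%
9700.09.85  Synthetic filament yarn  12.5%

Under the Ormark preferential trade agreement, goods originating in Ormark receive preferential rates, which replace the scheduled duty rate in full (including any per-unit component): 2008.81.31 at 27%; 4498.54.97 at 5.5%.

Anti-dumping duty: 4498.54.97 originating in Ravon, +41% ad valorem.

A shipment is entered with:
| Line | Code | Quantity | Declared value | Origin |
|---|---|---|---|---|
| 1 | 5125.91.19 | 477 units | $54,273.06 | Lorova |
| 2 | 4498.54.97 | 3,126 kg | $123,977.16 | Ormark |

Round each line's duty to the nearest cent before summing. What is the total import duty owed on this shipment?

$16,587.89

Line 1 (5125.91.19, Lorova, 477 units, $54,273.06):
Base rate for 5125.91.19 is 18%.
Duty = $54,273.06 × 18% = $9,769.15.
Line 2 (4498.54.97, Ormark, 3,126 kg, $123,977.16):
Base rate for 4498.54.97 is 15.5% + $0.68/kg.
Origin Ormark qualifies under the Vinara–Ormark agreement and 4498.54.97 is covered: preferential rate 5.5% applies instead.
The additional-duty order on 4498.54.97 targets Ravon, not Ormark; it does not apply.
Duty = $123,977.16 × 5.5% = $6,818.74.
Total = $9,769.15 + $6,818.74 = $16,587.89.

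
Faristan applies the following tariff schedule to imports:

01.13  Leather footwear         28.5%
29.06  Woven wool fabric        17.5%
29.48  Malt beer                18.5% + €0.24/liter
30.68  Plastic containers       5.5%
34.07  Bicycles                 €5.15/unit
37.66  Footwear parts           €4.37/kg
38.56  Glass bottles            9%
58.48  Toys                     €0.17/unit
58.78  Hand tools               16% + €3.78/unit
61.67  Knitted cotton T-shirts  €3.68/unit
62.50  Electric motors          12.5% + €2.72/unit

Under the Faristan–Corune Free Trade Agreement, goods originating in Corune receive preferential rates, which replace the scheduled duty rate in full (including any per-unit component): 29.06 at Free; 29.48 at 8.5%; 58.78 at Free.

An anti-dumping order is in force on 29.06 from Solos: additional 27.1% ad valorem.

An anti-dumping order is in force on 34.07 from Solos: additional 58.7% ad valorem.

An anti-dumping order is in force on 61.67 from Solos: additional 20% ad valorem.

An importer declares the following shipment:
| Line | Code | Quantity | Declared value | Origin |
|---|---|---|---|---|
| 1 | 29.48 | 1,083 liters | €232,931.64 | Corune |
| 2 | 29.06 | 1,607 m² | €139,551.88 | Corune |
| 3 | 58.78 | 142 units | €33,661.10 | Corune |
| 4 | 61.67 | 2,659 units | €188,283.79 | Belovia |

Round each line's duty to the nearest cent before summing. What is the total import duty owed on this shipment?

Line 1 (29.48, Corune, 1,083 liters, €232,931.64):
Base rate for 29.48 is 18.5% + €0.24/liter.
Origin Corune qualifies under the Faristan–Corune agreement and 29.48 is covered: preferential rate 8.5% applies instead.
Duty = €232,931.64 × 8.5% = €19,799.19.
Line 2 (29.06, Corune, 1,607 m², €139,551.88):
Base rate for 29.06 is 17.5%.
Origin Corune qualifies under the Faristan–Corune agreement and 29.06 is covered: preferential rate Free applies instead.
The additional-duty order on 29.06 targets Solos, not Corune; it does not apply.
Duty = €139,551.88 × 0% = €0.00.
Line 3 (58.78, Corune, 142 units, €33,661.10):
Base rate for 58.78 is 16% + €3.78/unit.
Origin Corune qualifies under the Faristan–Corune agreement and 58.78 is covered: preferential rate Free applies instead.
Duty = €33,661.10 × 0% = €0.00.
Line 4 (61.67, Belovia, 2,659 units, €188,283.79):
Base rate for 61.67 is €3.68/unit.
The additional-duty order on 61.67 targets Solos, not Belovia; it does not apply.
Duty = 2,659 × €3.68 = €9,785.12.
Total = €19,799.19 + €0.00 + €0.00 + €9,785.12 = €29,584.31.

€29,584.31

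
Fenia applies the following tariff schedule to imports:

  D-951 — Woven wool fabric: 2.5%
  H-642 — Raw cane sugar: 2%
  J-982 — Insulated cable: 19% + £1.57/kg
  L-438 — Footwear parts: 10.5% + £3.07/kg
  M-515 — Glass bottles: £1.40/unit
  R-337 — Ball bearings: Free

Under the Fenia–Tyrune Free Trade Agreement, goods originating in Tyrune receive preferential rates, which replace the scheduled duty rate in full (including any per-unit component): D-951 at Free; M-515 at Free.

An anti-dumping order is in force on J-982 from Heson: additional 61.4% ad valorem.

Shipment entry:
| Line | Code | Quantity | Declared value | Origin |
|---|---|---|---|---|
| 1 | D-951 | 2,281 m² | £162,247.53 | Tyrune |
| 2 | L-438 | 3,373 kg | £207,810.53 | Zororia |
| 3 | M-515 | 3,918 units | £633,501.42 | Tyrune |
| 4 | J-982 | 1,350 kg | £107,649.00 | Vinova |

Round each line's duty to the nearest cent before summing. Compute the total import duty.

£54,748.03

Line 1 (D-951, Tyrune, 2,281 m², £162,247.53):
Base rate for D-951 is 2.5%.
Origin Tyrune qualifies under the Fenia–Tyrune agreement and D-951 is covered: preferential rate Free applies instead.
Duty = £162,247.53 × 0% = £0.00.
Line 2 (L-438, Zororia, 3,373 kg, £207,810.53):
Base rate for L-438 is 10.5% + £3.07/kg.
Duty = £207,810.53 × 10.5% + 3,373 × £3.07 = £32,175.22.
Line 3 (M-515, Tyrune, 3,918 units, £633,501.42):
Base rate for M-515 is £1.40/unit.
Origin Tyrune qualifies under the Fenia–Tyrune agreement and M-515 is covered: preferential rate Free applies instead.
Duty = £633,501.42 × 0% = £0.00.
Line 4 (J-982, Vinova, 1,350 kg, £107,649.00):
Base rate for J-982 is 19% + £1.57/kg.
The additional-duty order on J-982 targets Heson, not Vinova; it does not apply.
Duty = £107,649.00 × 19% + 1,350 × £1.57 = £22,572.81.
Total = £0.00 + £32,175.22 + £0.00 + £22,572.81 = £54,748.03.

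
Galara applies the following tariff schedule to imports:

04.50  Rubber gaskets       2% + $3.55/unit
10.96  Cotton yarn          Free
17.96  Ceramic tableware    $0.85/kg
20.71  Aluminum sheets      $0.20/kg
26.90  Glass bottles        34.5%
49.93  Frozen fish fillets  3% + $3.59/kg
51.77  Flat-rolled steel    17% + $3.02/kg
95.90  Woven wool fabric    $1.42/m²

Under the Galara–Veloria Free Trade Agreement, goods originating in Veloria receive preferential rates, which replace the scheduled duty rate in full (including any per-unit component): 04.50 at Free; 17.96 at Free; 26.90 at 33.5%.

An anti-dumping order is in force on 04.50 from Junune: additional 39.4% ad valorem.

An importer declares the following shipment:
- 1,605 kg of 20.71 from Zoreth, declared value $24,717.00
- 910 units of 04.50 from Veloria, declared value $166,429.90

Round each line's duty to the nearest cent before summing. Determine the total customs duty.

Line 1 (20.71, Zoreth, 1,605 kg, $24,717.00):
Base rate for 20.71 is $0.20/kg.
Duty = 1,605 × $0.20 = $321.00.
Line 2 (04.50, Veloria, 910 units, $166,429.90):
Base rate for 04.50 is 2% + $3.55/unit.
Origin Veloria qualifies under the Galara–Veloria agreement and 04.50 is covered: preferential rate Free applies instead.
The additional-duty order on 04.50 targets Junune, not Veloria; it does not apply.
Duty = $166,429.90 × 0% = $0.00.
Total = $321.00 + $0.00 = $321.00.

$321.00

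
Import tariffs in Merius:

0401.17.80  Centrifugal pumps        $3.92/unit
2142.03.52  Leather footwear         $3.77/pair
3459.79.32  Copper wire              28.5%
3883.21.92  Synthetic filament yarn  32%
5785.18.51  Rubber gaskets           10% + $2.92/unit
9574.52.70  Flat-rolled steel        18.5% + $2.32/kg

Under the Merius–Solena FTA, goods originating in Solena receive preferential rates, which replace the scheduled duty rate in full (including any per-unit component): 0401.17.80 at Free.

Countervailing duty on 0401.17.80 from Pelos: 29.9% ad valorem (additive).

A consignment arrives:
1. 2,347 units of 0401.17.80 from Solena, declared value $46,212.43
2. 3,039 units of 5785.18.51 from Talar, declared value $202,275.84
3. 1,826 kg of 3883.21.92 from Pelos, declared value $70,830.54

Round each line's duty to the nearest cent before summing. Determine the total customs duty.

Line 1 (0401.17.80, Solena, 2,347 units, $46,212.43):
Base rate for 0401.17.80 is $3.92/unit.
Origin Solena qualifies under the Merius–Solena agreement and 0401.17.80 is covered: preferential rate Free applies instead.
The additional-duty order on 0401.17.80 targets Pelos, not Solena; it does not apply.
Duty = $46,212.43 × 0% = $0.00.
Line 2 (5785.18.51, Talar, 3,039 units, $202,275.84):
Base rate for 5785.18.51 is 10% + $2.92/unit.
Duty = $202,275.84 × 10% + 3,039 × $2.92 = $29,101.46.
Line 3 (3883.21.92, Pelos, 1,826 kg, $70,830.54):
Base rate for 3883.21.92 is 32%.
Duty = $70,830.54 × 32% = $22,665.77.
Total = $0.00 + $29,101.46 + $22,665.77 = $51,767.23.

$51,767.23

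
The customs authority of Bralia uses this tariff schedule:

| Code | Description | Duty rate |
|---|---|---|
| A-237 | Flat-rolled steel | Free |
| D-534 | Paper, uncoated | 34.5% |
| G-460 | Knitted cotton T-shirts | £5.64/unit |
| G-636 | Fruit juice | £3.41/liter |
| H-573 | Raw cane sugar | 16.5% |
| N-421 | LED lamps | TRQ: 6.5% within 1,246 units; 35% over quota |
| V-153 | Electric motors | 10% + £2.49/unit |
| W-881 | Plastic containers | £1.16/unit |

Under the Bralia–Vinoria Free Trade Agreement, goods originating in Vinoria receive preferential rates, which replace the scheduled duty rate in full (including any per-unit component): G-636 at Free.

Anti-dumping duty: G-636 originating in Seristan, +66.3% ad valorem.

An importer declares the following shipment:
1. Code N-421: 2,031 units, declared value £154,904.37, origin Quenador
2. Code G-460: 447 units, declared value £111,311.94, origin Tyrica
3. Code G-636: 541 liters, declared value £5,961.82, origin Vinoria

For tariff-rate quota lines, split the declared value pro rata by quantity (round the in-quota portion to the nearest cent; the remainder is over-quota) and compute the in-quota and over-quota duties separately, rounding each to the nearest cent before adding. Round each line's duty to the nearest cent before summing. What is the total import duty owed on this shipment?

Line 1 (N-421, Quenador, 2,031 units, £154,904.37):
Code N-421 is under a tariff-rate quota (threshold 1,246 units). In-quota: 1,246 units at 6.5%; over-quota: 785 units at 35%.
Pro-rata value split: in-quota = £154,904.37 × 1,246/2,031 = £95,032.42; over-quota = £154,904.37 − £95,032.42 = £59,871.95.
In-quota duty = £95,032.42 × 6.5% = £6,177.11. Over-quota duty = £59,871.95 × 35% = £20,955.18.
Line duty = £6,177.11 + £20,955.18 = £27,132.29.
Line 2 (G-460, Tyrica, 447 units, £111,311.94):
Base rate for G-460 is £5.64/unit.
Duty = 447 × £5.64 = £2,521.08.
Line 3 (G-636, Vinoria, 541 liters, £5,961.82):
Base rate for G-636 is £3.41/liter.
Origin Vinoria qualifies under the Bralia–Vinoria agreement and G-636 is covered: preferential rate Free applies instead.
The additional-duty order on G-636 targets Seristan, not Vinoria; it does not apply.
Duty = £5,961.82 × 0% = £0.00.
Total = £27,132.29 + £2,521.08 + £0.00 = £29,653.37.

£29,653.37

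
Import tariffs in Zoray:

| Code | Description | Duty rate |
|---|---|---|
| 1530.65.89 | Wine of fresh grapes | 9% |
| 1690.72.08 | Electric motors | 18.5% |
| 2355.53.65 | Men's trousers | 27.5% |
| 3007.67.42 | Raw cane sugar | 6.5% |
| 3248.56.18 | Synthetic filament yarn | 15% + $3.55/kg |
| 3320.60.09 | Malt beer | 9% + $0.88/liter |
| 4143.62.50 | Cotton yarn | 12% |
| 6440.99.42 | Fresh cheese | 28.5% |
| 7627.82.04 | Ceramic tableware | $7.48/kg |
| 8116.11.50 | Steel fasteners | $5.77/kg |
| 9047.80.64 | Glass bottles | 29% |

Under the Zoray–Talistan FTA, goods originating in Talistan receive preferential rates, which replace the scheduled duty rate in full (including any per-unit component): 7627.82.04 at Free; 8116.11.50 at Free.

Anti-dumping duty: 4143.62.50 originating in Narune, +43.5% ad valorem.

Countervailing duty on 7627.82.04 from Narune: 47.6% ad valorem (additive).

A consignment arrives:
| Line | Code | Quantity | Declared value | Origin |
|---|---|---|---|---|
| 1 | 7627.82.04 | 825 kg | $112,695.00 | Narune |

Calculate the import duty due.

Line 1 (7627.82.04, Narune, 825 kg, $112,695.00):
Base rate for 7627.82.04 is $7.48/kg.
7627.82.04 has an FTA preferential rate, but origin Narune is not Talistan; base rate stands.
Additional duty on 7627.82.04 from Narune: +47.6% ad valorem. Applied ad valorem rate = 47.6%.
Duty = $112,695.00 × 47.6% + 825 × $7.48 = $59,813.82.

$59,813.82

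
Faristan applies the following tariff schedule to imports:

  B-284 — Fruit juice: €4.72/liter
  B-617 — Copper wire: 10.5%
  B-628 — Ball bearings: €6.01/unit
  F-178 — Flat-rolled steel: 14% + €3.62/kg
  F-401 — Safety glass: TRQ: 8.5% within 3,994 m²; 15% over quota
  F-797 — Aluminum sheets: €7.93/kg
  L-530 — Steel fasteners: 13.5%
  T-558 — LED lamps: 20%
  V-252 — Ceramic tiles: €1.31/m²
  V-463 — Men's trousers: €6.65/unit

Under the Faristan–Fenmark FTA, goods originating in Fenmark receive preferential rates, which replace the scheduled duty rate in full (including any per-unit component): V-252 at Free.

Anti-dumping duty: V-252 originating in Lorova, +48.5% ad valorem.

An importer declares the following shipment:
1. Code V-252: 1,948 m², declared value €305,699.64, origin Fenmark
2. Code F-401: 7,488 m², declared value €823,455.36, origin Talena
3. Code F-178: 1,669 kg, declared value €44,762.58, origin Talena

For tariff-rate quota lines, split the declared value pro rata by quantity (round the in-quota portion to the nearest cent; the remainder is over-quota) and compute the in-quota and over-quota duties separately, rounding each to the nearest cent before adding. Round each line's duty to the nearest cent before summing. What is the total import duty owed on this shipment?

€107,277.54

Line 1 (V-252, Fenmark, 1,948 m², €305,699.64):
Base rate for V-252 is €1.31/m².
Origin Fenmark qualifies under the Faristan–Fenmark agreement and V-252 is covered: preferential rate Free applies instead.
The additional-duty order on V-252 targets Lorova, not Fenmark; it does not apply.
Duty = €305,699.64 × 0% = €0.00.
Line 2 (F-401, Talena, 7,488 m², €823,455.36):
Code F-401 is under a tariff-rate quota (threshold 3,994 m²). In-quota: 3,994 m² at 8.5%; over-quota: 3,494 m² at 15%.
Pro-rata value split: in-quota = €823,455.36 × 3,994/7,488 = €439,220.18; over-quota = €823,455.36 − €439,220.18 = €384,235.18.
In-quota duty = €439,220.18 × 8.5% = €37,333.72. Over-quota duty = €384,235.18 × 15% = €57,635.28.
Line duty = €37,333.72 + €57,635.28 = €94,969.00.
Line 3 (F-178, Talena, 1,669 kg, €44,762.58):
Base rate for F-178 is 14% + €3.62/kg.
Duty = €44,762.58 × 14% + 1,669 × €3.62 = €12,308.54.
Total = €0.00 + €94,969.00 + €12,308.54 = €107,277.54.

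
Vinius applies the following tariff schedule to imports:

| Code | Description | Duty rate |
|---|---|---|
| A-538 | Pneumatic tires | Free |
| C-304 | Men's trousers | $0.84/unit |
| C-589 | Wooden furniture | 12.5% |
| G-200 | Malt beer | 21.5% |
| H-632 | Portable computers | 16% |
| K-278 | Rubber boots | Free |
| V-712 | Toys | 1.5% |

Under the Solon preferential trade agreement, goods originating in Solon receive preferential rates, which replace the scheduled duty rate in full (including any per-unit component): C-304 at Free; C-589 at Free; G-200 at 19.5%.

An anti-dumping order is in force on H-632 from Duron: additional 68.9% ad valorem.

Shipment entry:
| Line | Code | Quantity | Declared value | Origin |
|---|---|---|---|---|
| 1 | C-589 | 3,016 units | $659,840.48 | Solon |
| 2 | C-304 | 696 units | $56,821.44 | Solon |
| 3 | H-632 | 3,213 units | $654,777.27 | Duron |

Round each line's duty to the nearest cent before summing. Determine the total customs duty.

$555,905.90

Line 1 (C-589, Solon, 3,016 units, $659,840.48):
Base rate for C-589 is 12.5%.
Origin Solon qualifies under the Vinius–Solon agreement and C-589 is covered: preferential rate Free applies instead.
Duty = $659,840.48 × 0% = $0.00.
Line 2 (C-304, Solon, 696 units, $56,821.44):
Base rate for C-304 is $0.84/unit.
Origin Solon qualifies under the Vinius–Solon agreement and C-304 is covered: preferential rate Free applies instead.
Duty = $56,821.44 × 0% = $0.00.
Line 3 (H-632, Duron, 3,213 units, $654,777.27):
Base rate for H-632 is 16%.
Additional duty on H-632 from Duron: +68.9%. Applied ad valorem rate: 16% + 68.9% = 84.9%.
Duty = $654,777.27 × 84.9% = $555,905.90.
Total = $0.00 + $0.00 + $555,905.90 = $555,905.90.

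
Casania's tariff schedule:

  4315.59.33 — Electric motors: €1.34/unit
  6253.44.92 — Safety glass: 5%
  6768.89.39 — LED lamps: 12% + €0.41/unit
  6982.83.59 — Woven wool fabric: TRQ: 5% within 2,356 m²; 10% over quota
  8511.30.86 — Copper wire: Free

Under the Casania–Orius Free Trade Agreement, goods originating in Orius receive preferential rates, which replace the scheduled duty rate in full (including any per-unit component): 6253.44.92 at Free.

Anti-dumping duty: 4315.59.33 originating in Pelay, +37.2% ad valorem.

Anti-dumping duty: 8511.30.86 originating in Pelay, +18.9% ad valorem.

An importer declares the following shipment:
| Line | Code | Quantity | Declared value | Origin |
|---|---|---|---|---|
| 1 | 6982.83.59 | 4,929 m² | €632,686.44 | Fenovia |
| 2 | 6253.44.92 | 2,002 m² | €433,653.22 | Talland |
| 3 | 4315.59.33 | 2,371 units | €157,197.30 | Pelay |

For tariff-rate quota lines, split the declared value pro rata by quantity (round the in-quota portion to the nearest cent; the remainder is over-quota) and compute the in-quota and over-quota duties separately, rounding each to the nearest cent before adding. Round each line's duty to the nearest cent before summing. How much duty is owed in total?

€131,485.04

Line 1 (6982.83.59, Fenovia, 4,929 m², €632,686.44):
Code 6982.83.59 is under a tariff-rate quota (threshold 2,356 m²). In-quota: 2,356 m² at 5%; over-quota: 2,573 m² at 10%.
Pro-rata value split: in-quota = €632,686.44 × 2,356/4,929 = €302,416.16; over-quota = €632,686.44 − €302,416.16 = €330,270.28.
In-quota duty = €302,416.16 × 5% = €15,120.81. Over-quota duty = €330,270.28 × 10% = €33,027.03.
Line duty = €15,120.81 + €33,027.03 = €48,147.84.
Line 2 (6253.44.92, Talland, 2,002 m², €433,653.22):
Base rate for 6253.44.92 is 5%.
6253.44.92 has an FTA preferential rate, but origin Talland is not Orius; base rate stands.
Duty = €433,653.22 × 5% = €21,682.66.
Line 3 (4315.59.33, Pelay, 2,371 units, €157,197.30):
Base rate for 4315.59.33 is €1.34/unit.
Additional duty on 4315.59.33 from Pelay: +37.2% ad valorem. Applied ad valorem rate = 37.2%.
Duty = €157,197.30 × 37.2% + 2,371 × €1.34 = €61,654.54.
Total = €48,147.84 + €21,682.66 + €61,654.54 = €131,485.04.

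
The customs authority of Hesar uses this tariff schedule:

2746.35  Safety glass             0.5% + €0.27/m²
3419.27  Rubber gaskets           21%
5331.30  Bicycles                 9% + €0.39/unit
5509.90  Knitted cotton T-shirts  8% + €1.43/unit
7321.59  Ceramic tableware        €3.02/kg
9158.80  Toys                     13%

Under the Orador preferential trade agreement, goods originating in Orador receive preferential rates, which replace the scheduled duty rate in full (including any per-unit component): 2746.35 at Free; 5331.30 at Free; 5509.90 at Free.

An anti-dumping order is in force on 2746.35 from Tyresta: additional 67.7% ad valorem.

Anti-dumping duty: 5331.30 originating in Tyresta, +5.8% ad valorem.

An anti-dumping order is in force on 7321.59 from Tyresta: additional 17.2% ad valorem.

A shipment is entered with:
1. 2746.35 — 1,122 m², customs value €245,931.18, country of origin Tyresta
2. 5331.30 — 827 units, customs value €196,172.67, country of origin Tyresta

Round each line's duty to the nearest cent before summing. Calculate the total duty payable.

Line 1 (2746.35, Tyresta, 1,122 m², €245,931.18):
Base rate for 2746.35 is 0.5% + €0.27/m².
2746.35 has an FTA preferential rate, but origin Tyresta is not Orador; base rate stands.
Additional duty on 2746.35 from Tyresta: +67.7%. Applied ad valorem rate: 0.5% + 67.7% = 68.2%.
Duty = €245,931.18 × 68.2% + 1,122 × €0.27 = €168,028.00.
Line 2 (5331.30, Tyresta, 827 units, €196,172.67):
Base rate for 5331.30 is 9% + €0.39/unit.
5331.30 has an FTA preferential rate, but origin Tyresta is not Orador; base rate stands.
Additional duty on 5331.30 from Tyresta: +5.8%. Applied ad valorem rate: 9% + 5.8% = 14.8%.
Duty = €196,172.67 × 14.8% + 827 × €0.39 = €29,356.09.
Total = €168,028.00 + €29,356.09 = €197,384.09.

€197,384.09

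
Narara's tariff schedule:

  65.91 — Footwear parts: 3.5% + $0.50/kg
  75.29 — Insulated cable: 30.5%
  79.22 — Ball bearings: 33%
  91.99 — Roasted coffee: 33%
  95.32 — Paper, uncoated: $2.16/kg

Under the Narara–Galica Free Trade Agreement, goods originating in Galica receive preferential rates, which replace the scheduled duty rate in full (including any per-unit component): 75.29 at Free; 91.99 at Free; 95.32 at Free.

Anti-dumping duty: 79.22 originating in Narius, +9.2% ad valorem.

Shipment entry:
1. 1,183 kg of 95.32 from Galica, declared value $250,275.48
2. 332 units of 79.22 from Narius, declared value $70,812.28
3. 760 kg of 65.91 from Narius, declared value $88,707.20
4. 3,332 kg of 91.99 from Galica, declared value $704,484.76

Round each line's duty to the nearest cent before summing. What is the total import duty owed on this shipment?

Line 1 (95.32, Galica, 1,183 kg, $250,275.48):
Base rate for 95.32 is $2.16/kg.
Origin Galica qualifies under the Narara–Galica agreement and 95.32 is covered: preferential rate Free applies instead.
Duty = $250,275.48 × 0% = $0.00.
Line 2 (79.22, Narius, 332 units, $70,812.28):
Base rate for 79.22 is 33%.
Additional duty on 79.22 from Narius: +9.2%. Applied ad valorem rate: 33% + 9.2% = 42.2%.
Duty = $70,812.28 × 42.2% = $29,882.78.
Line 3 (65.91, Narius, 760 kg, $88,707.20):
Base rate for 65.91 is 3.5% + $0.50/kg.
Duty = $88,707.20 × 3.5% + 760 × $0.50 = $3,484.75.
Line 4 (91.99, Galica, 3,332 kg, $704,484.76):
Base rate for 91.99 is 33%.
Origin Galica qualifies under the Narara–Galica agreement and 91.99 is covered: preferential rate Free applies instead.
Duty = $704,484.76 × 0% = $0.00.
Total = $0.00 + $29,882.78 + $3,484.75 + $0.00 = $33,367.53.

$33,367.53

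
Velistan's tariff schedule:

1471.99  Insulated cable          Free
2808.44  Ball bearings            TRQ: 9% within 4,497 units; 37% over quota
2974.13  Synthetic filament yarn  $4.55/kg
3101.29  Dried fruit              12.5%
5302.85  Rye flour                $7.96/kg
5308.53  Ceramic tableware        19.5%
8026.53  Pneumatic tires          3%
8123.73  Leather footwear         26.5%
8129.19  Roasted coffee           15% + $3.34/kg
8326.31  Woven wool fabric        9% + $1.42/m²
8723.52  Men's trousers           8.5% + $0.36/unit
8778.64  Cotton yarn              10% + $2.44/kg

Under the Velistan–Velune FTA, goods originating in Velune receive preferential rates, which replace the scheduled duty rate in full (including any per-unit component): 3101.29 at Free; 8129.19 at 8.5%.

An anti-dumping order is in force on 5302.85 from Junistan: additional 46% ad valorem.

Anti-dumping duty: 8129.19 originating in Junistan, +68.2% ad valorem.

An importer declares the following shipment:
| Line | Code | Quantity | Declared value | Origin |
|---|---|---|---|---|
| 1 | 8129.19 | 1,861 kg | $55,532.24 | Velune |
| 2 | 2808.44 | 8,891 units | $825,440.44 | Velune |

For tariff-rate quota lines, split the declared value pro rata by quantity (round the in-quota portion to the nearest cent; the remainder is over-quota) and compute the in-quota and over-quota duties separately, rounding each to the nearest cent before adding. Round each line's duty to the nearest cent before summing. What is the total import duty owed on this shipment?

$193,232.79

Line 1 (8129.19, Velune, 1,861 kg, $55,532.24):
Base rate for 8129.19 is 15% + $3.34/kg.
Origin Velune qualifies under the Velistan–Velune agreement and 8129.19 is covered: preferential rate 8.5% applies instead.
The additional-duty order on 8129.19 targets Junistan, not Velune; it does not apply.
Duty = $55,532.24 × 8.5% = $4,720.24.
Line 2 (2808.44, Velune, 8,891 units, $825,440.44):
Code 2808.44 is under a tariff-rate quota (threshold 4,497 units). In-quota: 4,497 units at 9%; over-quota: 4,394 units at 37%.
Pro-rata value split: in-quota = $825,440.44 × 4,497/8,891 = $417,501.48; over-quota = $825,440.44 − $417,501.48 = $407,938.96.
In-quota duty = $417,501.48 × 9% = $37,575.13. Over-quota duty = $407,938.96 × 37% = $150,937.42.
Line duty = $37,575.13 + $150,937.42 = $188,512.55.
Total = $4,720.24 + $188,512.55 = $193,232.79.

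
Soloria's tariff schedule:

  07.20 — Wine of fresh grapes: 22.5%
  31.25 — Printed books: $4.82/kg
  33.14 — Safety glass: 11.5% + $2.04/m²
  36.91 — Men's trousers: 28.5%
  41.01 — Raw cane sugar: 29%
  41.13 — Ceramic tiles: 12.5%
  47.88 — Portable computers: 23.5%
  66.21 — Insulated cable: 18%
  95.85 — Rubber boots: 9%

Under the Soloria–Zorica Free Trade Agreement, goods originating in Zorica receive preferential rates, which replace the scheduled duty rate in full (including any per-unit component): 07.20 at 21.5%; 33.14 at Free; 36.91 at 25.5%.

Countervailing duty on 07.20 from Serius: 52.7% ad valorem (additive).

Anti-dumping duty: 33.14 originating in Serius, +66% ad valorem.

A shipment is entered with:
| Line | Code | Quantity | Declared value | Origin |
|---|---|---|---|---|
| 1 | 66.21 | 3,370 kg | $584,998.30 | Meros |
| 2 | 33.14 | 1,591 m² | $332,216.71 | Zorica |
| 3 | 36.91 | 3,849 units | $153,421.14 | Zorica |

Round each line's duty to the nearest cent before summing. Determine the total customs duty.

$144,422.08

Line 1 (66.21, Meros, 3,370 kg, $584,998.30):
Base rate for 66.21 is 18%.
Duty = $584,998.30 × 18% = $105,299.69.
Line 2 (33.14, Zorica, 1,591 m², $332,216.71):
Base rate for 33.14 is 11.5% + $2.04/m².
Origin Zorica qualifies under the Soloria–Zorica agreement and 33.14 is covered: preferential rate Free applies instead.
The additional-duty order on 33.14 targets Serius, not Zorica; it does not apply.
Duty = $332,216.71 × 0% = $0.00.
Line 3 (36.91, Zorica, 3,849 units, $153,421.14):
Base rate for 36.91 is 28.5%.
Origin Zorica qualifies under the Soloria–Zorica agreement and 36.91 is covered: preferential rate 25.5% applies instead.
Duty = $153,421.14 × 25.5% = $39,122.39.
Total = $105,299.69 + $0.00 + $39,122.39 = $144,422.08.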